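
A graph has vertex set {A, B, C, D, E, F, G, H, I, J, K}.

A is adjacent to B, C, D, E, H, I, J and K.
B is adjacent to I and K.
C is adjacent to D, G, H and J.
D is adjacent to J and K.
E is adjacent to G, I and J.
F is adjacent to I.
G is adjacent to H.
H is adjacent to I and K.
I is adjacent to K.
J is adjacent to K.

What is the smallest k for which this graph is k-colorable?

4

A, D, J, K form a clique, so at least 4 colors are needed.
A valid assignment using 4 colors: A=1, B=4, C=2, D=4, E=2, F=1, G=1, H=4, I=3, J=3, K=2. No two adjacent vertices share a color.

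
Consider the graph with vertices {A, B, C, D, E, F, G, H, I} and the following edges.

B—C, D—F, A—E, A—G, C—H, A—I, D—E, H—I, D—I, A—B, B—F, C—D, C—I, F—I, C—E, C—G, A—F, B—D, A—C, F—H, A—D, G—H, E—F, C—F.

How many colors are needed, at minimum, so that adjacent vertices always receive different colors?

5

A, C, D, E, F form a clique, so at least 5 colors are needed.
A valid assignment using 5 colors: A=2, B=5, C=1, D=4, E=5, F=3, G=3, H=2, I=5. Each edge has distinct colors on its endpoints.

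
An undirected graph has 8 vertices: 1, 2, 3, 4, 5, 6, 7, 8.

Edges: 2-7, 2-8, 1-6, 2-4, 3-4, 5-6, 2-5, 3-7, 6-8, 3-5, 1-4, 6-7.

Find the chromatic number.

The cycle 4-2-7-6-1-4 has odd length 5, so it cannot be 2-colored; at least 3 colors are needed.
3 colors suffice: color red → {2, 3, 6}; color blue → {4, 5, 7, 8}; color green → {1}. No two adjacent vertices share a color.

3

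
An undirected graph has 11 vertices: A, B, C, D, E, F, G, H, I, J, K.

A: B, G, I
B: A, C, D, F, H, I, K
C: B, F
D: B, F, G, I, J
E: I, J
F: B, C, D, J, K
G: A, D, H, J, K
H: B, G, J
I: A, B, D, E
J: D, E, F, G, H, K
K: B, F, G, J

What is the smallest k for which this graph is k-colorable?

B, D, F form a triangle, so at least 3 colors are needed.
3 colors suffice: color 1 → {B, J}; color 2 → {F, G, I}; color 3 → {A, C, D, E, H, K}. Each edge has distinct colors on its endpoints.

3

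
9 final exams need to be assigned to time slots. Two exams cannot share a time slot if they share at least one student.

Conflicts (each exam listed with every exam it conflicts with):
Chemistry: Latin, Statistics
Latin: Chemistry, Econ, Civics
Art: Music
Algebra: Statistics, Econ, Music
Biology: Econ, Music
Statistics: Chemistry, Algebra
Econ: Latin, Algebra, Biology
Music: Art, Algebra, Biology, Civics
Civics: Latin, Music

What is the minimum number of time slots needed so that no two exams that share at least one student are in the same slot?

3

The cycle Econ-Latin-Chemistry-Statistics-Algebra-Econ has odd length 5, so it cannot be 2-colored; at least 3 time slots are needed.
A valid assignment using 3 time slots: Chemistry=1, Latin=2, Art=2, Algebra=2, Biology=2, Statistics=3, Econ=1, Music=1, Civics=3. No two conflicting exams share a time slot.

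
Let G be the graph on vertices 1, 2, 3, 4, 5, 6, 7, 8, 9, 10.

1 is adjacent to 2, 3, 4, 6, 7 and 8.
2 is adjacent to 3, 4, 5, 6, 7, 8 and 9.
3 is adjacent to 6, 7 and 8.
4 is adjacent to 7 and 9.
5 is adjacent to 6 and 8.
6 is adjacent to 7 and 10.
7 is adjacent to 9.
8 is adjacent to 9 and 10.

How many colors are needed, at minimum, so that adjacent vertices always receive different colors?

5

1, 2, 3, 6, 7 form a clique, so at least 5 colors are needed.
5 colors suffice: color red → {2, 10}; color blue → {1, 5, 9}; color green → {4, 6, 8}; color yellow → {7}; color purple → {3}. Every edge joins two different colors.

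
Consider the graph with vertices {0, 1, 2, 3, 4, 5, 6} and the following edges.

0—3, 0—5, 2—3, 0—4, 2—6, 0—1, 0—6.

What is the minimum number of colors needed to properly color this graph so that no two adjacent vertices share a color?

2

0 and 6 are adjacent, so at least 2 colors are needed.
2 colors suffice: 0=a, 1=b, 2=a, 3=b, 4=b, 5=b, 6=b. No two adjacent vertices share a color.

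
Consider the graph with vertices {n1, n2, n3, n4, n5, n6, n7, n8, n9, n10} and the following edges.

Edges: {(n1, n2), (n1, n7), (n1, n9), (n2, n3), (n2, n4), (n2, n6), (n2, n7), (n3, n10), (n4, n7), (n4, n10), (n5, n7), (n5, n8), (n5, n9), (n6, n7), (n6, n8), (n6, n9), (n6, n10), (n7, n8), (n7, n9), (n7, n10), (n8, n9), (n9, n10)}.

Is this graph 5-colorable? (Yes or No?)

Yes

The chromatic number is 4. n5, n7, n8, n9 form a clique, so at least 4 colors are needed.
4 colors suffice: color red → {n3, n7}; color blue → {n2, n9}; color green → {n1, n8, n10}; color yellow → {n4, n5, n6}.
Since 5 ≥ 4, a proper 5-coloring certainly exists.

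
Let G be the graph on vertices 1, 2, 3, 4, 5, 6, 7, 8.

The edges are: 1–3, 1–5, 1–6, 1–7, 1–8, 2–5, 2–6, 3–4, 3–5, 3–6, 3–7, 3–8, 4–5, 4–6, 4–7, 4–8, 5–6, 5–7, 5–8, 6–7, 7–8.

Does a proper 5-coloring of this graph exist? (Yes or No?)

The chromatic number is 5. 3, 4, 5, 6, 7 form a clique, so at least 5 colors are needed.
One proper 5-coloring: 1=e, 2=b, 3=b, 4=e, 5=a, 6=d, 7=c, 8=d.
That is already a proper 5-coloring.

Yes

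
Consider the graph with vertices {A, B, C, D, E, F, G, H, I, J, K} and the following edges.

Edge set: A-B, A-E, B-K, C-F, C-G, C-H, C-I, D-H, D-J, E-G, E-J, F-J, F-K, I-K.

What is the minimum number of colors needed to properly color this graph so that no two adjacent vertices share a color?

3

The cycle F-J-D-H-C-F has odd length 5, so it cannot be 2-colored; at least 3 colors are needed.
A valid assignment using 3 colors: A=1, B=2, C=1, D=2, E=2, F=2, G=3, H=3, I=2, J=1, K=1. Every edge joins two different colors.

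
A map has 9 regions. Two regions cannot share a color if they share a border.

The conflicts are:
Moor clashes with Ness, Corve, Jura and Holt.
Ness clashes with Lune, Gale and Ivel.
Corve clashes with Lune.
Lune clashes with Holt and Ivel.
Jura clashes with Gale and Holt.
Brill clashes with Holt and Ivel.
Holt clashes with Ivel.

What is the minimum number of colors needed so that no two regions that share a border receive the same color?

3

Ness, Lune, Ivel all conflict with each other, so at least 3 colors are needed.
One proper 3-coloring: Moor=2, Ness=1, Corve=1, Lune=3, Jura=3, Brill=3, Gale=2, Holt=1, Ivel=2. No two conflicting regions share a color.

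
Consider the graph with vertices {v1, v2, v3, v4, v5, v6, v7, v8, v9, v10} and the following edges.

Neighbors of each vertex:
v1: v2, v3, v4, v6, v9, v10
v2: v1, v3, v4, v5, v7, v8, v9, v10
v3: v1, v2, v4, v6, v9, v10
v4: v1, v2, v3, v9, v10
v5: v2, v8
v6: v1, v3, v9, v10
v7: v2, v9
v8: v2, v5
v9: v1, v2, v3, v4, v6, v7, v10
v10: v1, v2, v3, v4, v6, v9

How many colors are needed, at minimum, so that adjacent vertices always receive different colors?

v1, v2, v3, v4, v9, v10 are pairwise adjacent (a clique of size 6), so at least 6 colors are needed.
One proper 6-coloring: v1=4, v2=1, v3=3, v4=6, v5=2, v6=1, v7=3, v8=3, v9=2, v10=5. Every edge joins two different colors.

6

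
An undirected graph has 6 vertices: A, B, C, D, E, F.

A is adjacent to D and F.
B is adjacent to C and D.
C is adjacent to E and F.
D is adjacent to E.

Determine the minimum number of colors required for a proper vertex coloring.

3

The cycle D-E-C-F-A-D has odd length 5, so it cannot be 2-colored; at least 3 colors are needed.
3 colors suffice: color 1 → {C, D}; color 2 → {B, E, F}; color 3 → {A}. Every edge joins two different colors.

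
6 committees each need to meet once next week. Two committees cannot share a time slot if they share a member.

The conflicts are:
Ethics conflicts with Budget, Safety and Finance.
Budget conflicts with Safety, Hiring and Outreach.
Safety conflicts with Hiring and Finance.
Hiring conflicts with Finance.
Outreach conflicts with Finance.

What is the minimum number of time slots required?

Budget, Safety, Hiring are mutually in conflict, so at least 3 time slots are needed.
Using 3 time slots: Ethics=3, Budget=1, Safety=2, Hiring=3, Outreach=2, Finance=1. Every pair that conflicts lands in different time slots.

3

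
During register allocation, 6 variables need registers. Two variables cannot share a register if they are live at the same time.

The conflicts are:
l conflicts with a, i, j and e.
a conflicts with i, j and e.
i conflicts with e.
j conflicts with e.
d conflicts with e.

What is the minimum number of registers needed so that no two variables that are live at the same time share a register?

4

l, a, j, e all conflict with each other, so at least 4 registers are needed.
4 registers suffice: l=3, a=2, i=4, j=4, d=2, e=1. Each listed conflict is separated.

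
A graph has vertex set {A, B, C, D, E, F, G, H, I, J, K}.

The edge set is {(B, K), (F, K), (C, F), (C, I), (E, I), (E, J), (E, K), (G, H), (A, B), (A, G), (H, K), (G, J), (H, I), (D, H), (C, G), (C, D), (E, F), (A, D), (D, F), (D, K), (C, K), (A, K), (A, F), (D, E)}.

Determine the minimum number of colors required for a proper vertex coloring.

4

A, D, F, K are mutually adjacent (a clique of size 4), so at least 4 colors are needed.
4 colors suffice: A=green, B=blue, C=green, D=blue, E=green, F=yellow, G=red, H=green, I=red, J=blue, K=red. Each edge has distinct colors on its endpoints.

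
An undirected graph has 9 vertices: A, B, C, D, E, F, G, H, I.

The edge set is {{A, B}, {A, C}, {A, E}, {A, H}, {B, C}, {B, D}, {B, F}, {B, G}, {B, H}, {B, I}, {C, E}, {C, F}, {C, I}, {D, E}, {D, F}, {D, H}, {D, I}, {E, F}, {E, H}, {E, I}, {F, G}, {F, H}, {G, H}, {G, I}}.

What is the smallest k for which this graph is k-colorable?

4

B, D, F, H form a clique, so at least 4 colors are needed.
4 colors suffice: color 1 → {B, E}; color 2 → {H, I}; color 3 → {A, F}; color 4 → {C, D, G}. No two adjacent vertices share a color.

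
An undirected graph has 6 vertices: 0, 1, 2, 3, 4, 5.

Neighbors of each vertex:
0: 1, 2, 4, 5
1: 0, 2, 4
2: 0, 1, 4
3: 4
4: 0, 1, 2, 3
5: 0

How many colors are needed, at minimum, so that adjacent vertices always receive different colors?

0, 1, 2, 4 form a clique, so at least 4 colors are needed.
4 colors suffice: 0=a, 1=d, 2=c, 3=a, 4=b, 5=b. Every edge joins two different colors.

4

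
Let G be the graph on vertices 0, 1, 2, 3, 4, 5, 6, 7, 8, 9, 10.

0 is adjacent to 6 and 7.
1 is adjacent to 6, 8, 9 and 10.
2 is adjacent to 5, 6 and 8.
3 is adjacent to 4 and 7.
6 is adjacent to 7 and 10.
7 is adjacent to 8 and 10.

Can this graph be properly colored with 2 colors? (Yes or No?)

1, 6, 10 are mutually adjacent, so at least 3 colors are needed.
So 2 colors are not enough.

No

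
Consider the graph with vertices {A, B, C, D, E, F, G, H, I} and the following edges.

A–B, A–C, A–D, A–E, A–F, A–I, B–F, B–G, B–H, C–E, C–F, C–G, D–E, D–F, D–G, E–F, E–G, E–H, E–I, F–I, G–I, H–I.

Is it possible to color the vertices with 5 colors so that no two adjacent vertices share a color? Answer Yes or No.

Yes

The chromatic number is 4. A, D, E, F are pairwise adjacent (a clique of size 4), so at least 4 colors are needed.
A valid assignment using 4 colors: A=2, B=1, C=4, D=4, E=1, F=3, G=2, H=2, I=4.
Since 5 ≥ 4, a proper 5-coloring certainly exists.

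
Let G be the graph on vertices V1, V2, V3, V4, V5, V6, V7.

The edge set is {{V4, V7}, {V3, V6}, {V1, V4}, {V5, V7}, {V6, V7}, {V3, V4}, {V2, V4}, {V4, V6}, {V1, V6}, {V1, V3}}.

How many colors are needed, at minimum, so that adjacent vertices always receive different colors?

V1, V3, V4, V6 are mutually adjacent (a clique of size 4), so at least 4 colors are needed.
A valid assignment using 4 colors: V1=G, V2=B, V3=Y, V4=R, V5=R, V6=B, V7=G. Every edge joins two different colors.

4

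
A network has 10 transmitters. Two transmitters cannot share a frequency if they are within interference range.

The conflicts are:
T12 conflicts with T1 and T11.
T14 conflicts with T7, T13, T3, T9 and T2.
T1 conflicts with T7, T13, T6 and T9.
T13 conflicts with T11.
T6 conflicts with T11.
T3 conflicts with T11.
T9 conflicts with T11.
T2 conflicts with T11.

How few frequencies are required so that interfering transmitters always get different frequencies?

2

T14 and T7 conflict, so at least 2 frequencies are needed.
Using 2 frequencies: T12=2, T14=1, T1=1, T7=2, T13=2, T6=2, T3=2, T9=2, T2=2, T11=1. Every pair that conflicts lands in different frequencies.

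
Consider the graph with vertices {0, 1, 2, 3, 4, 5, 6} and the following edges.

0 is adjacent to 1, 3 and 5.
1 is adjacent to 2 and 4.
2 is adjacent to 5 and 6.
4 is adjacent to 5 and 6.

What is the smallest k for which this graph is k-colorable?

1 and 2 are adjacent, so at least 2 colors are needed.
One proper 2-coloring: 0=red, 1=blue, 2=red, 3=blue, 4=red, 5=blue, 6=blue. Each edge has distinct colors on its endpoints.

2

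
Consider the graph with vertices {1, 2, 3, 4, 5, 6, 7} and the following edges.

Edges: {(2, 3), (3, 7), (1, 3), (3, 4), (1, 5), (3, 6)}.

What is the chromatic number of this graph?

3 and 6 are adjacent, so at least 2 colors are needed.
2 colors suffice: color a → {3, 5}; color b → {1, 2, 4, 6, 7}. Each edge has distinct colors on its endpoints.

2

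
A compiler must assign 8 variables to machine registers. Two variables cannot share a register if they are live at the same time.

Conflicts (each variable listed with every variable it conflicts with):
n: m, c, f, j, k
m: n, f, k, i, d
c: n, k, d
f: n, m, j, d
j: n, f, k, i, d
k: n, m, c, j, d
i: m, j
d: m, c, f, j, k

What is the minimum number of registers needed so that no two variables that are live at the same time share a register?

m, k, d are mutually in conflict, so at least 3 registers are needed.
3 registers suffice: register 1 → {m, c, j}; register 2 → {f, k, i}; register 3 → {n, d}. Each listed conflict is separated.

3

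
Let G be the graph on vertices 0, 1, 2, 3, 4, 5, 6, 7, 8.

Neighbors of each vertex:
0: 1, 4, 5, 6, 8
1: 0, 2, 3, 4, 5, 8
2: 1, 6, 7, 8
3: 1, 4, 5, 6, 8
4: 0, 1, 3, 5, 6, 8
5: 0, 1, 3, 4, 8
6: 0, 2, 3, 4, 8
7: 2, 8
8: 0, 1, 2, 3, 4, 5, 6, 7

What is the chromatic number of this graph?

0, 1, 4, 5, 8 are mutually adjacent (a clique of size 5), so at least 5 colors are needed.
5 colors suffice: 0=yellow, 1=green, 2=blue, 3=yellow, 4=blue, 5=purple, 6=green, 7=green, 8=red. Each edge has distinct colors on its endpoints.

5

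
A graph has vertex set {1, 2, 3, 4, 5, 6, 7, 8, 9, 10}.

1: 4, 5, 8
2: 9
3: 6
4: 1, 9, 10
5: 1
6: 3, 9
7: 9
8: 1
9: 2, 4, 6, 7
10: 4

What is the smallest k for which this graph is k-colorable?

1 and 4 are adjacent, so at least 2 colors are needed.
2 colors suffice: color a → {1, 3, 9, 10}; color b → {2, 4, 5, 6, 7, 8}. Each edge has distinct colors on its endpoints.

2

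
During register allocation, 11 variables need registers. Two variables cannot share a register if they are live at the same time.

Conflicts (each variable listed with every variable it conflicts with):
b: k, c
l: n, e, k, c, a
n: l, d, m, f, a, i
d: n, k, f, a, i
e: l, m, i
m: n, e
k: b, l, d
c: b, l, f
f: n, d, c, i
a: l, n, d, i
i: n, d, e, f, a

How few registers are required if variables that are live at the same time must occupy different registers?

4

n, d, a, i all conflict with each other, so at least 4 registers are needed.
4 registers suffice: register 1 → {n, e, k, c}; register 2 → {b, l, d, m}; register 3 → {i}; register 4 → {f, a}. Each listed conflict is separated.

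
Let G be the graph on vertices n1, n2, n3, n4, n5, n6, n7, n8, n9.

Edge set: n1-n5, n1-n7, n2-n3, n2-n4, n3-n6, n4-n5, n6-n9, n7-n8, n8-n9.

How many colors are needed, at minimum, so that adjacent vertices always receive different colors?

The cycle n2-n3-n6-n9-n8-n7-n1-n5-n4-n2 has odd length 9, so it cannot be 2-colored; at least 3 colors are needed.
3 colors suffice: color 1 → {n2, n5, n6, n8}; color 2 → {n3, n4, n7, n9}; color 3 → {n1}. Each edge has distinct colors on its endpoints.

3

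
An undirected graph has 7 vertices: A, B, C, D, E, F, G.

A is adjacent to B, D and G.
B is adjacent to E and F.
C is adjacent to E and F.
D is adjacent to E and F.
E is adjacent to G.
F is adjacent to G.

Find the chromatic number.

F and G are adjacent, so at least 2 colors are needed.
One proper 2-coloring: A=1, B=2, C=2, D=2, E=1, F=1, G=2. Every edge joins two different colors.

2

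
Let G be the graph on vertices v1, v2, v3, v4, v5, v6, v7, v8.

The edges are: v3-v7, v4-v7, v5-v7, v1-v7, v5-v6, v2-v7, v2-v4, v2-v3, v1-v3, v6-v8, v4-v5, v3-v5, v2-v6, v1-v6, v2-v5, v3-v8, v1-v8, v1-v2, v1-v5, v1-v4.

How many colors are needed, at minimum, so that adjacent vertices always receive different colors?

5

v1, v2, v4, v5, v7 are mutually adjacent (a clique of size 5), so at least 5 colors are needed.
5 colors suffice: color 1 → {v1}; color 2 → {v2, v8}; color 3 → {v5}; color 4 → {v3, v4, v6}; color 5 → {v7}. No two adjacent vertices share a color.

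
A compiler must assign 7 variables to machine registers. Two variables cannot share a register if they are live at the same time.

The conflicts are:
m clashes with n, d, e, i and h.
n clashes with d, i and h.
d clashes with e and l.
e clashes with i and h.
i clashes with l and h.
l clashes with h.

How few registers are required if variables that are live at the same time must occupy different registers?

4

m, e, i, h are mutually in conflict, so at least 4 registers are needed.
A valid assignment using 4 registers: m=3, n=4, d=1, e=4, i=2, l=3, h=1. Each listed conflict is separated.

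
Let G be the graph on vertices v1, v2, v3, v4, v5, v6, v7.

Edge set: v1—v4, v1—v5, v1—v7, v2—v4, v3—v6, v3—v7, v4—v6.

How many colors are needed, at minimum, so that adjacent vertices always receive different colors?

The cycle v3-v7-v1-v4-v6-v3 has odd length 5, so it cannot be 2-colored; at least 3 colors are needed.
3 colors suffice: color 1 → {v1, v2, v6}; color 2 → {v4, v5, v7}; color 3 → {v3}. No two adjacent vertices share a color.

3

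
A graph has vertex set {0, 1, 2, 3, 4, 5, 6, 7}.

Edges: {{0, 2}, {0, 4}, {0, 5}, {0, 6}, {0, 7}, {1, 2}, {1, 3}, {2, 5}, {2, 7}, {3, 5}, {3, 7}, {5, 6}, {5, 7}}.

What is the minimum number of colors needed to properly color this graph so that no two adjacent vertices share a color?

4

0, 2, 5, 7 are pairwise adjacent (a clique of size 4), so at least 4 colors are needed.
4 colors suffice: 0=b, 1=a, 2=c, 3=b, 4=a, 5=a, 6=c, 7=d. Each edge has distinct colors on its endpoints.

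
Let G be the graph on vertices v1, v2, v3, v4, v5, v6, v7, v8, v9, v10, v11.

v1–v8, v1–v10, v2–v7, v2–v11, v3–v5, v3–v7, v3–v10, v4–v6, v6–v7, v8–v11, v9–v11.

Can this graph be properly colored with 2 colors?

The cycle v2-v11-v8-v1-v10-v3-v7-v2 has odd length 7, so it cannot be 2-colored; at least 3 colors are needed.
So 2 colors are not enough.

No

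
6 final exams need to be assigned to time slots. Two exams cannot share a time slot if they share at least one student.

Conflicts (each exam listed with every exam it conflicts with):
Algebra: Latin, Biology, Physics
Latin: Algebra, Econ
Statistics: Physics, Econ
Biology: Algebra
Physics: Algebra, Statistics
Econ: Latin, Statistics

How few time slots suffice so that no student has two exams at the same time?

The cycle Latin-Econ-Statistics-Physics-Algebra-Latin has odd length 5, so it cannot be 2-colored; at least 3 time slots are needed.
3 time slots suffice: Algebra=1, Latin=2, Statistics=1, Biology=2, Physics=2, Econ=3. Every pair that conflicts lands in different time slots.

3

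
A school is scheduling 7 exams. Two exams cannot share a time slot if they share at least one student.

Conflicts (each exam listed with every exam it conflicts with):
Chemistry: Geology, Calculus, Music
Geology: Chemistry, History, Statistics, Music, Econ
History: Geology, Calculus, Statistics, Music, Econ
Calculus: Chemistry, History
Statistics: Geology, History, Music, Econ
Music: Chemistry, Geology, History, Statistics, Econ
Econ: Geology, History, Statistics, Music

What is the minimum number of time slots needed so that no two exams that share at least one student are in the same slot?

Geology, History, Statistics, Music, Econ pairwise conflict, so at least 5 time slots are needed.
5 time slots suffice: time slot 1 → {Geology, Calculus}; time slot 2 → {Chemistry, History}; time slot 3 → {Music}; time slot 4 → {Econ}; time slot 5 → {Statistics}. No two conflicting exams share a time slot.

5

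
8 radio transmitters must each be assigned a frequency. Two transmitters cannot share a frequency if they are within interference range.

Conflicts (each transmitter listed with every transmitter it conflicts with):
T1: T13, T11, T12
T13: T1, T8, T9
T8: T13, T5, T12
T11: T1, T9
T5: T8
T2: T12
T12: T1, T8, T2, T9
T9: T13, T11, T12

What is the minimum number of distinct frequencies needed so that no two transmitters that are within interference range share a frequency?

2

T2 and T12 conflict, so at least 2 frequencies are needed.
2 frequencies suffice: T1=2, T13=1, T8=2, T11=1, T5=1, T2=2, T12=1, T9=2. Every pair that conflicts lands in different frequencies.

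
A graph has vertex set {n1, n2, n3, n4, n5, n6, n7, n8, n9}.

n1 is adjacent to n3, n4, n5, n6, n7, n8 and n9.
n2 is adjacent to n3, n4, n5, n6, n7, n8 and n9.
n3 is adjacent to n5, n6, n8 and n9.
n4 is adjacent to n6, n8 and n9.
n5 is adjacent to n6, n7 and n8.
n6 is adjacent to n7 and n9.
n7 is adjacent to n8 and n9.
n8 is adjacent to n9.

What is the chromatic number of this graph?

4

n2, n4, n6, n9 are pairwise adjacent (a clique of size 4), so at least 4 colors are needed.
4 colors suffice: color 1 → {n6, n8}; color 2 → {n1, n2}; color 3 → {n5, n9}; color 4 → {n3, n4, n7}. Each edge has distinct colors on its endpoints.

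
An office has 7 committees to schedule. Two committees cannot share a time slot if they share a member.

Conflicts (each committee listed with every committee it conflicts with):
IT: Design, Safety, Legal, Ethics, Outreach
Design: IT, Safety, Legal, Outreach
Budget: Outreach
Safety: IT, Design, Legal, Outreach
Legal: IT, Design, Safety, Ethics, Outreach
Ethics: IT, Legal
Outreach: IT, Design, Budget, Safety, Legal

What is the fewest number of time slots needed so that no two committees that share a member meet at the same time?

IT, Design, Safety, Legal, Outreach pairwise conflict, so at least 5 time slots are needed.
Using 5 time slots: IT=2, Design=5, Budget=2, Safety=4, Legal=3, Ethics=1, Outreach=1. Every pair that conflicts lands in different time slots.

5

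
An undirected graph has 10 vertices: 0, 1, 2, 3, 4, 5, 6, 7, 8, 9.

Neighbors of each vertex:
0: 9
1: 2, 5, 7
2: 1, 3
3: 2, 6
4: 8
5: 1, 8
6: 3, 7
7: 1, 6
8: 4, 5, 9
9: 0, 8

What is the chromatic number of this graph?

3

The cycle 1-7-6-3-2-1 has odd length 5, so it cannot be 2-colored; at least 3 colors are needed.
A valid assignment using 3 colors: 0=red, 1=red, 2=blue, 3=green, 4=blue, 5=blue, 6=red, 7=blue, 8=red, 9=blue. No two adjacent vertices share a color.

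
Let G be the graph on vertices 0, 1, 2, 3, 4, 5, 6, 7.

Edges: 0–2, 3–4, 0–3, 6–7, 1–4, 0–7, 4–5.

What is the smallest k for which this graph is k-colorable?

0 and 2 are adjacent, so at least 2 colors are needed.
2 colors suffice: color red → {0, 4, 6}; color blue → {1, 2, 3, 5, 7}. Every edge joins two different colors.

2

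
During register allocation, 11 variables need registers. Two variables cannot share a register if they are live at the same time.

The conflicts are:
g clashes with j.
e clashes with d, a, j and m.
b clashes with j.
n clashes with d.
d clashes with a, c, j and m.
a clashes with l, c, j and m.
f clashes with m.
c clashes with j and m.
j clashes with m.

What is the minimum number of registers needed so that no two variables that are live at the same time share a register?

e, d, a, j, m all conflict with each other, so at least 5 registers are needed.
5 registers suffice: register 1 → {n, l, f, j}; register 2 → {g, b, m}; register 3 → {d}; register 4 → {a}; register 5 → {e, c}. No two conflicting variables share a register.

5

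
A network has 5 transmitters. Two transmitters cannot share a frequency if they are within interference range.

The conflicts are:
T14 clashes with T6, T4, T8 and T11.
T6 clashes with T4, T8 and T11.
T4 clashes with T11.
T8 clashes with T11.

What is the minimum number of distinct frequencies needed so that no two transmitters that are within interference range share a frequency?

4

T14, T6, T8, T11 pairwise conflict, so at least 4 frequencies are needed.
4 frequencies suffice: T14=1, T6=2, T4=4, T8=4, T11=3. No two conflicting transmitters share a frequency.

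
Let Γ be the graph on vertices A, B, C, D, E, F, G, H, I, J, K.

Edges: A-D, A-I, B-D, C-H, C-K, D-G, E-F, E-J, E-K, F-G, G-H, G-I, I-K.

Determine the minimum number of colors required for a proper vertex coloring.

3

The cycle I-K-E-F-G-I has odd length 5, so it cannot be 2-colored; at least 3 colors are needed.
3 colors suffice: color 1 → {A, B, G, J, K}; color 2 → {D, E, H, I}; color 3 → {C, F}. No two adjacent vertices share a color.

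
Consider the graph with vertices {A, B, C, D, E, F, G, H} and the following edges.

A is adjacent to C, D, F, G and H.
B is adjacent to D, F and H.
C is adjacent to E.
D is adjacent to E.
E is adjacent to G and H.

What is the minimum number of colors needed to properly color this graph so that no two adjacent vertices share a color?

A and C are adjacent, so at least 2 colors are needed.
One proper 2-coloring: A=red, B=red, C=blue, D=blue, E=red, F=blue, G=blue, H=blue. Every edge joins two different colors.

2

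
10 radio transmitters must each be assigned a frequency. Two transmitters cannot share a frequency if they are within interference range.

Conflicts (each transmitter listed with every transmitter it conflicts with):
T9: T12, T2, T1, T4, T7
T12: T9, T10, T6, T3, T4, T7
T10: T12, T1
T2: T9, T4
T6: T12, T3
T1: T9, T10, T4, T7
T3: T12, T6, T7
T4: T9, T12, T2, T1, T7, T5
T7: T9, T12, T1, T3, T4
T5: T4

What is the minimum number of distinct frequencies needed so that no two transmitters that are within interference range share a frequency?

4

T9, T1, T4, T7 are mutually in conflict, so at least 4 frequencies are needed.
4 frequencies suffice: frequency 1 → {T12, T2, T1, T5}; frequency 2 → {T10, T3, T4}; frequency 3 → {T6, T7}; frequency 4 → {T9}. Every pair that conflicts lands in different frequencies.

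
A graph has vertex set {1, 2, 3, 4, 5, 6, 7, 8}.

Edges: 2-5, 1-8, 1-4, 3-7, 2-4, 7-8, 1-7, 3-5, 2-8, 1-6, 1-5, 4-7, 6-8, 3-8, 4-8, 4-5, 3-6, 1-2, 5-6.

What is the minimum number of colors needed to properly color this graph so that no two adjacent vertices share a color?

1, 2, 4, 8 are pairwise adjacent (a clique of size 4), so at least 4 colors are needed.
4 colors suffice: color red → {5, 8}; color blue → {1, 3}; color green → {4, 6}; color yellow → {2, 7}. No two adjacent vertices share a color.

4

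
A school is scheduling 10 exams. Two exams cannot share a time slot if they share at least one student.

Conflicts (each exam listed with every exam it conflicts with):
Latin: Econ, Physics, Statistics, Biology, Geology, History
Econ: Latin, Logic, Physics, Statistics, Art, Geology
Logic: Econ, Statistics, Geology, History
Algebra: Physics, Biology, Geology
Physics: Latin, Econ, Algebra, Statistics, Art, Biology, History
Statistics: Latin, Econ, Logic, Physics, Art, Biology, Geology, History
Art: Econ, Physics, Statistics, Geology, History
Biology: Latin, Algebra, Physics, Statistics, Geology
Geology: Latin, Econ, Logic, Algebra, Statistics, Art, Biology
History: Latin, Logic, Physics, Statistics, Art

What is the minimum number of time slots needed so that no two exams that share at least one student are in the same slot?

Econ, Physics, Statistics, Art pairwise conflict, so at least 4 time slots are needed.
4 time slots suffice: time slot 1 → {Algebra, Statistics}; time slot 2 → {Physics, Geology}; time slot 3 → {Econ, Biology, History}; time slot 4 → {Latin, Logic, Art}. No two conflicting exams share a time slot.

4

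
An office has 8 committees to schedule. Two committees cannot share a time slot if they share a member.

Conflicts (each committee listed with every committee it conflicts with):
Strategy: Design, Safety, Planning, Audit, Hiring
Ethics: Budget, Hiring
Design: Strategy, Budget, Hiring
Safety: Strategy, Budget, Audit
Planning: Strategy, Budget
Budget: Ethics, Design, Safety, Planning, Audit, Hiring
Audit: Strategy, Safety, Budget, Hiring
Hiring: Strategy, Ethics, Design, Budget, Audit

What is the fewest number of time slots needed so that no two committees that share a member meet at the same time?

3

Strategy, Design, Hiring all conflict with each other, so at least 3 time slots are needed.
A valid assignment using 3 time slots: Strategy=1, Ethics=3, Design=3, Safety=2, Planning=2, Budget=1, Audit=3, Hiring=2. Each listed conflict is separated.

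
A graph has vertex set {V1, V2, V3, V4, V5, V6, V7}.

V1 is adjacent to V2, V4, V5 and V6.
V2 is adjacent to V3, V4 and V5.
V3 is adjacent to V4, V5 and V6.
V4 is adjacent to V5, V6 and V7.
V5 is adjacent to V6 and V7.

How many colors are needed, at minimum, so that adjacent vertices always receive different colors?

4

V1, V2, V4, V5 are mutually adjacent (a clique of size 4), so at least 4 colors are needed.
4 colors suffice: color 1 → {V5}; color 2 → {V4}; color 3 → {V2, V6, V7}; color 4 → {V1, V3}. Each edge has distinct colors on its endpoints.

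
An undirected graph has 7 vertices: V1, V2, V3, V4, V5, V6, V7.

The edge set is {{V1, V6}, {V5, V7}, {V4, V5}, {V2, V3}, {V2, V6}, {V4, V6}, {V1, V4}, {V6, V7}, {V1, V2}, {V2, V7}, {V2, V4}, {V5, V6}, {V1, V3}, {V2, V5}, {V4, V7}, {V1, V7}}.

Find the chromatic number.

5

V2, V4, V5, V6, V7 are pairwise adjacent (a clique of size 5), so at least 5 colors are needed.
One proper 5-coloring: V1=purple, V2=red, V3=blue, V4=blue, V5=purple, V6=yellow, V7=green. No two adjacent vertices share a color.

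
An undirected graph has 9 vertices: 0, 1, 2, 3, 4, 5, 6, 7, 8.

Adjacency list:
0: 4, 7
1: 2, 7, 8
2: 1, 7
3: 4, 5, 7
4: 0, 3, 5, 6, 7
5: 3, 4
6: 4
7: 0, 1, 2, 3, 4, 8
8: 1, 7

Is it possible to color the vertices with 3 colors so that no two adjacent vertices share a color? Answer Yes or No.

The chromatic number is 3. 0, 4, 7 are mutually adjacent, so at least 3 colors are needed.
3 colors suffice: color red → {5, 6, 7}; color blue → {1, 4}; color green → {0, 2, 3, 8}.
That is already a proper 3-coloring.

Yes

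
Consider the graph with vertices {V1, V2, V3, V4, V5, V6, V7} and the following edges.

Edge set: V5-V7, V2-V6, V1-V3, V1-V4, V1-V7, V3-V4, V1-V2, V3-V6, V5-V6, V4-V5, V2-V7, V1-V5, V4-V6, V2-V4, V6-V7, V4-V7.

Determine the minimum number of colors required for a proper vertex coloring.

4

V1, V4, V5, V7 are mutually adjacent (a clique of size 4), so at least 4 colors are needed.
4 colors suffice: V1=2, V2=4, V3=3, V4=1, V5=4, V6=2, V7=3. Each edge has distinct colors on its endpoints.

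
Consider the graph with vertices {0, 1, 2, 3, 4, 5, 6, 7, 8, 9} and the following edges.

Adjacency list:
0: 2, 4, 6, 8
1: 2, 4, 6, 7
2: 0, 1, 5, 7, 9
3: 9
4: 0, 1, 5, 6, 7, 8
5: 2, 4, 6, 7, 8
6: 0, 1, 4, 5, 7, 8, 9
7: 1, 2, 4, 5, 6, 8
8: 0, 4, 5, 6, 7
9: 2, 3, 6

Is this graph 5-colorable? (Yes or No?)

Yes

The chromatic number is 5. 4, 5, 6, 7, 8 are pairwise adjacent (a clique of size 5), so at least 5 colors are needed.
One proper 5-coloring: 0=b, 1=d, 2=a, 3=a, 4=c, 5=d, 6=a, 7=b, 8=e, 9=b.
That is already a proper 5-coloring.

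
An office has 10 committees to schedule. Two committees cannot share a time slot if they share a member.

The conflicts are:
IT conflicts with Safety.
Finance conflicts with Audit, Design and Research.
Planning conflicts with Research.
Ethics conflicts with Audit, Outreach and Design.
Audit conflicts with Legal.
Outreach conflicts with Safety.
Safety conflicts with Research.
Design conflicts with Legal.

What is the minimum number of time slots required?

Finance and Audit conflict, so at least 2 time slots are needed.
Using 2 time slots: IT=1, Finance=2, Planning=2, Ethics=2, Audit=1, Outreach=1, Safety=2, Design=1, Legal=2, Research=1. No two conflicting committees share a time slot.

2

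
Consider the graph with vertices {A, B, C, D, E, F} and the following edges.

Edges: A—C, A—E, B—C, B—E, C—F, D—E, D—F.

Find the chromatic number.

The cycle C-B-E-D-F-C has odd length 5, so it cannot be 2-colored; at least 3 colors are needed.
3 colors suffice: A=2, B=2, C=1, D=2, E=1, F=3. No two adjacent vertices share a color.

3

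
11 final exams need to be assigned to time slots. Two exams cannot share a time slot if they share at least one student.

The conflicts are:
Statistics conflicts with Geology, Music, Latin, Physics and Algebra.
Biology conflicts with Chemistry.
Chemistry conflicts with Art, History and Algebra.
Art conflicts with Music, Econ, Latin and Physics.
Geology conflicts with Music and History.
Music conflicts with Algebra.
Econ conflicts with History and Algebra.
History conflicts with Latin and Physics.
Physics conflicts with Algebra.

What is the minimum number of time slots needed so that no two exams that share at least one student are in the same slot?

3

Statistics, Music, Algebra are mutually in conflict, so at least 3 time slots are needed.
3 time slots suffice: Statistics=2, Biology=1, Chemistry=3, Art=1, Geology=1, Music=3, Econ=3, History=2, Latin=3, Physics=3, Algebra=1. No two conflicting exams share a time slot.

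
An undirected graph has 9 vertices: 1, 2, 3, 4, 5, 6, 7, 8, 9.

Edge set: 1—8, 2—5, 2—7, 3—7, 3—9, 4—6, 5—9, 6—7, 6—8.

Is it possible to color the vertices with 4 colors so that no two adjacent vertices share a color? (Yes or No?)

The chromatic number is 3. The cycle 3-9-5-2-7-3 has odd length 5, so it cannot be 2-colored; at least 3 colors are needed.
One proper 3-coloring: 1=a, 2=c, 3=a, 4=b, 5=a, 6=a, 7=b, 8=b, 9=b.
Since 4 ≥ 3, a proper 4-coloring certainly exists.

Yes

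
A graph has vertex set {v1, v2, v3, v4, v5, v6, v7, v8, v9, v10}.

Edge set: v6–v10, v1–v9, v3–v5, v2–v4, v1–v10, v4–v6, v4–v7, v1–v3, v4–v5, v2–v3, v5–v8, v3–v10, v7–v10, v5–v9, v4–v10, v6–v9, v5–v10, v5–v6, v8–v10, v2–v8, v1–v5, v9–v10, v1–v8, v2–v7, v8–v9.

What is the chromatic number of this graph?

5

v1, v5, v8, v9, v10 are mutually adjacent (a clique of size 5), so at least 5 colors are needed.
5 colors suffice: color 1 → {v2, v10}; color 2 → {v5, v7}; color 3 → {v3, v4, v8}; color 4 → {v9}; color 5 → {v1, v6}. No two adjacent vertices share a color.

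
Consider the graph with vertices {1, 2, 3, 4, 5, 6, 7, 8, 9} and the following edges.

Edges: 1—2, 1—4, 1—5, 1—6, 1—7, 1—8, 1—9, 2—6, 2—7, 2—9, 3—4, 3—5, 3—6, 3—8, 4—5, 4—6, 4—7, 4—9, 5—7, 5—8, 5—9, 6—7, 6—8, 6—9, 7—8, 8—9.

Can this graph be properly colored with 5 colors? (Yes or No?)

Yes

The chromatic number is 4. 1, 2, 6, 7 are pairwise adjacent (a clique of size 4), so at least 4 colors are needed.
4 colors suffice: color a → {1, 3}; color b → {5, 6}; color c → {7, 9}; color d → {2, 4, 8}.
Since 5 ≥ 4, a proper 5-coloring certainly exists.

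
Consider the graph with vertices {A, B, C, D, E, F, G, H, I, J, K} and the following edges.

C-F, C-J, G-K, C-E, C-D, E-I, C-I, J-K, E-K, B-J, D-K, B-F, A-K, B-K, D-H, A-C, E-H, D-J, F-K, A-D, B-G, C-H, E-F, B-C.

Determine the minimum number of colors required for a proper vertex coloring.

B, F, K are pairwise adjacent, so at least 3 colors are needed.
3 colors suffice: A=3, B=2, C=1, D=2, E=2, F=3, G=3, H=3, I=3, J=3, K=1. No two adjacent vertices share a color.

3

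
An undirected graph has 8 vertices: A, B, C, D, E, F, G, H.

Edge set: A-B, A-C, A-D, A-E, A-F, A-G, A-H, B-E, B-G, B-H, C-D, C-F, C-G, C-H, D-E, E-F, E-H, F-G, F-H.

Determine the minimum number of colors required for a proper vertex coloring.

A, C, F, G form a clique, so at least 4 colors are needed.
One proper 4-coloring: A=red, B=blue, C=green, D=blue, E=green, F=blue, G=yellow, H=yellow. Each edge has distinct colors on its endpoints.

4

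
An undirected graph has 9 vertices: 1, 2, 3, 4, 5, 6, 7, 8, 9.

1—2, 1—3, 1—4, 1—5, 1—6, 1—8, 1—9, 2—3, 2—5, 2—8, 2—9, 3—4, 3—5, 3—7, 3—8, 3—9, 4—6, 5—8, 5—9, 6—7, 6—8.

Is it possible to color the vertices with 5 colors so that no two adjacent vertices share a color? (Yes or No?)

Yes

The chromatic number is 5. 1, 2, 3, 5, 8 are mutually adjacent (a clique of size 5), so at least 5 colors are needed.
One proper 5-coloring: 1=b, 2=e, 3=a, 4=c, 5=c, 6=a, 7=b, 8=d, 9=d.
That is already a proper 5-coloring.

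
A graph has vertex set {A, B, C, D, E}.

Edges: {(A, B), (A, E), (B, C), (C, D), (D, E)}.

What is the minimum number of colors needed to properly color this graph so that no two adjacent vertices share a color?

3

The cycle C-D-E-A-B-C has odd length 5, so it cannot be 2-colored; at least 3 colors are needed.
3 colors suffice: color red → {B, E}; color blue → {A, D}; color green → {C}. No two adjacent vertices share a color.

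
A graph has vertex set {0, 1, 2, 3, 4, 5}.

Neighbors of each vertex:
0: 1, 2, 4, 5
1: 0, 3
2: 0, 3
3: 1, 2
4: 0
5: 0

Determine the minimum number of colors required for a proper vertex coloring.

2

0 and 5 are adjacent, so at least 2 colors are needed.
A valid assignment using 2 colors: 0=a, 1=b, 2=b, 3=a, 4=b, 5=b. Each edge has distinct colors on its endpoints.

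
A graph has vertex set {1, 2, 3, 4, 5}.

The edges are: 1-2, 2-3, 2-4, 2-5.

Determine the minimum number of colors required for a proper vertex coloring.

2 and 5 are adjacent, so at least 2 colors are needed.
2 colors suffice: 1=blue, 2=red, 3=blue, 4=blue, 5=blue. No two adjacent vertices share a color.

2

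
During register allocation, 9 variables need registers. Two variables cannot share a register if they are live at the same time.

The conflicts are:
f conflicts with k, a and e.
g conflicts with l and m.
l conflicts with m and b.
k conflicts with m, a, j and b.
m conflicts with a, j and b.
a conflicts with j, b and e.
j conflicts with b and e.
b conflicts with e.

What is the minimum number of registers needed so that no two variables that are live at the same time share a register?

5

k, m, a, j, b are mutually in conflict, so at least 5 registers are needed.
5 registers suffice: register 1 → {f, g, b}; register 2 → {l, a}; register 3 → {m, e}; register 4 → {k}; register 5 → {j}. No two conflicting variables share a register.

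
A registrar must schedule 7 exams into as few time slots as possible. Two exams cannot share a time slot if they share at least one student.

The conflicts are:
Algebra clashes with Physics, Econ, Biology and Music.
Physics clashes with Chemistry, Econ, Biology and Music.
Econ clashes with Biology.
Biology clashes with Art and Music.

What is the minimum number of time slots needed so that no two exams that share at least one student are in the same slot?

Algebra, Physics, Econ, Biology are mutually in conflict, so at least 4 time slots are needed.
4 time slots suffice: time slot 1 → {Physics, Art}; time slot 2 → {Chemistry, Biology}; time slot 3 → {Algebra}; time slot 4 → {Econ, Music}. No two conflicting exams share a time slot.

4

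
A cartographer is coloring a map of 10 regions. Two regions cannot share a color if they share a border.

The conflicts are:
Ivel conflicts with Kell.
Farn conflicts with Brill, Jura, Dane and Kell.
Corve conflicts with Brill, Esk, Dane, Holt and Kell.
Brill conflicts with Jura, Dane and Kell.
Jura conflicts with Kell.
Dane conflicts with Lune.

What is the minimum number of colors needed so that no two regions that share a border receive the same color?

4

Farn, Brill, Jura, Kell pairwise conflict, so at least 4 colors are needed.
One proper 4-coloring: Ivel=2, Farn=3, Corve=3, Brill=2, Jura=4, Esk=1, Dane=1, Holt=1, Lune=2, Kell=1. Each listed conflict is separated.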